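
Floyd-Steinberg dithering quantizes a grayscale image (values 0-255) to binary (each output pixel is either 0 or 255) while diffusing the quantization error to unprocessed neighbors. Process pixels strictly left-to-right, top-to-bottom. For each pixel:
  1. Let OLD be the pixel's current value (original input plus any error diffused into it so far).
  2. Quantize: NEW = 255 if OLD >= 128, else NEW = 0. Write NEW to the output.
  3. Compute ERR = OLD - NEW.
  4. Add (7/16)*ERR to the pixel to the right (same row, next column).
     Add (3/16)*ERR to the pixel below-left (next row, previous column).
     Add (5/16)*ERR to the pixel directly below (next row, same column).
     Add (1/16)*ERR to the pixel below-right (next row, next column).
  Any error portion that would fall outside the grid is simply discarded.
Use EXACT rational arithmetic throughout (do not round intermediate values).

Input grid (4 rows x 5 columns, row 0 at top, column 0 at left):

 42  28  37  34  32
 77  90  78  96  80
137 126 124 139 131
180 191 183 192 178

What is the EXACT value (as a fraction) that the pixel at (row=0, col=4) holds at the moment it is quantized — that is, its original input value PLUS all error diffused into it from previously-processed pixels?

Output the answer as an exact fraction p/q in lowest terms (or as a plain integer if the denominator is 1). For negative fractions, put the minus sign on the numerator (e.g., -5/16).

Answer: 1895317/32768

Derivation:
(0,0): OLD=42 → NEW=0, ERR=42
(0,1): OLD=371/8 → NEW=0, ERR=371/8
(0,2): OLD=7333/128 → NEW=0, ERR=7333/128
(0,3): OLD=120963/2048 → NEW=0, ERR=120963/2048
(0,4): OLD=1895317/32768 → NEW=0, ERR=1895317/32768
Target (0,4): original=32, with diffused error = 1895317/32768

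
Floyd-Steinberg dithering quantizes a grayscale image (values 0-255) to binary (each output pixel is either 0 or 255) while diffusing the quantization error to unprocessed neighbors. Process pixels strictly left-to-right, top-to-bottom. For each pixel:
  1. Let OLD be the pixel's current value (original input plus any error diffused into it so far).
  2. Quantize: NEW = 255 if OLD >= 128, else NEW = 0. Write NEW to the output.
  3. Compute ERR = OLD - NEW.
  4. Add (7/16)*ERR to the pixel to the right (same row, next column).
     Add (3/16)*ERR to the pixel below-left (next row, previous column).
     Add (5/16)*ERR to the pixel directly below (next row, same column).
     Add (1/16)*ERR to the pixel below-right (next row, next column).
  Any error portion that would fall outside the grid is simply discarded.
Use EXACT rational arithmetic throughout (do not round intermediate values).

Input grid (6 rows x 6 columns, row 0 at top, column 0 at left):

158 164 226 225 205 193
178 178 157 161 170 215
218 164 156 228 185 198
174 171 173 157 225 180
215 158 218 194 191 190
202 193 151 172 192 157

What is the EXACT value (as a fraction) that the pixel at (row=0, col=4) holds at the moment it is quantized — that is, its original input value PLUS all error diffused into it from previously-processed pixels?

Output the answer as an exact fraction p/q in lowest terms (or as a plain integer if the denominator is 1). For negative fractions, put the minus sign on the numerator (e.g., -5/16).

Answer: 12878079/65536

Derivation:
(0,0): OLD=158 → NEW=255, ERR=-97
(0,1): OLD=1945/16 → NEW=0, ERR=1945/16
(0,2): OLD=71471/256 → NEW=255, ERR=6191/256
(0,3): OLD=964937/4096 → NEW=255, ERR=-79543/4096
(0,4): OLD=12878079/65536 → NEW=255, ERR=-3833601/65536
Target (0,4): original=205, with diffused error = 12878079/65536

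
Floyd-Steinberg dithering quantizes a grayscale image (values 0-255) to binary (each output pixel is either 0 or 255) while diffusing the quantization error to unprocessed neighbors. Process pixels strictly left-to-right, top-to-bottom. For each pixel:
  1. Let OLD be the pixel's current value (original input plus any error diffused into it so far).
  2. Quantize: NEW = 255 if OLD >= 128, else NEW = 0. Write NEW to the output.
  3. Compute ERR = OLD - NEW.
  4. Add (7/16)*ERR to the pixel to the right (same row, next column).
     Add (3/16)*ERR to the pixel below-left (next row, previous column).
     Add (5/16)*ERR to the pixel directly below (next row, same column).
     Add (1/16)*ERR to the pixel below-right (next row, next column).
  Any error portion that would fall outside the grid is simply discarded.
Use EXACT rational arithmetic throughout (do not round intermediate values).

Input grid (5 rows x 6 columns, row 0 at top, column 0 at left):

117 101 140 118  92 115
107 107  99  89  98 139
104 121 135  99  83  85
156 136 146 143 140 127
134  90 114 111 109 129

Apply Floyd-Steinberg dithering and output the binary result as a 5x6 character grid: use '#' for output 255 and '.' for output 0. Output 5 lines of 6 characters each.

(0,0): OLD=117 → NEW=0, ERR=117
(0,1): OLD=2435/16 → NEW=255, ERR=-1645/16
(0,2): OLD=24325/256 → NEW=0, ERR=24325/256
(0,3): OLD=653603/4096 → NEW=255, ERR=-390877/4096
(0,4): OLD=3293173/65536 → NEW=0, ERR=3293173/65536
(0,5): OLD=143638451/1048576 → NEW=255, ERR=-123748429/1048576
(1,0): OLD=31817/256 → NEW=0, ERR=31817/256
(1,1): OLD=316159/2048 → NEW=255, ERR=-206081/2048
(1,2): OLD=3955179/65536 → NEW=0, ERR=3955179/65536
(1,3): OLD=26461519/262144 → NEW=0, ERR=26461519/262144
(1,4): OLD=2177233741/16777216 → NEW=255, ERR=-2100956339/16777216
(1,5): OLD=13549011979/268435456 → NEW=0, ERR=13549011979/268435456
(2,0): OLD=4062309/32768 → NEW=0, ERR=4062309/32768
(2,1): OLD=170787751/1048576 → NEW=255, ERR=-96599129/1048576
(2,2): OLD=2117169333/16777216 → NEW=0, ERR=2117169333/16777216
(2,3): OLD=22286319181/134217728 → NEW=255, ERR=-11939201459/134217728
(2,4): OLD=89000589415/4294967296 → NEW=0, ERR=89000589415/4294967296
(2,5): OLD=7010235784001/68719476736 → NEW=0, ERR=7010235784001/68719476736
(3,0): OLD=2977417749/16777216 → NEW=255, ERR=-1300772331/16777216
(3,1): OLD=14052647793/134217728 → NEW=0, ERR=14052647793/134217728
(3,2): OLD=224202813795/1073741824 → NEW=255, ERR=-49601351325/1073741824
(3,3): OLD=7336772220201/68719476736 → NEW=0, ERR=7336772220201/68719476736
(3,4): OLD=113663458394121/549755813888 → NEW=255, ERR=-26524274147319/549755813888
(3,5): OLD=1223235401594343/8796093022208 → NEW=255, ERR=-1019768319068697/8796093022208
(4,0): OLD=277889858971/2147483648 → NEW=255, ERR=-269718471269/2147483648
(4,1): OLD=1864452011359/34359738368 → NEW=0, ERR=1864452011359/34359738368
(4,2): OLD=164779493632109/1099511627776 → NEW=255, ERR=-115595971450771/1099511627776
(4,3): OLD=1520565199750145/17592186044416 → NEW=0, ERR=1520565199750145/17592186044416
(4,4): OLD=32840448770100753/281474976710656 → NEW=0, ERR=32840448770100753/281474976710656
(4,5): OLD=634104133907080407/4503599627370496 → NEW=255, ERR=-514313771072396073/4503599627370496
Row 0: .#.#.#
Row 1: .#..#.
Row 2: .#.#..
Row 3: #.#.##
Row 4: #.#..#

Answer: .#.#.#
.#..#.
.#.#..
#.#.##
#.#..#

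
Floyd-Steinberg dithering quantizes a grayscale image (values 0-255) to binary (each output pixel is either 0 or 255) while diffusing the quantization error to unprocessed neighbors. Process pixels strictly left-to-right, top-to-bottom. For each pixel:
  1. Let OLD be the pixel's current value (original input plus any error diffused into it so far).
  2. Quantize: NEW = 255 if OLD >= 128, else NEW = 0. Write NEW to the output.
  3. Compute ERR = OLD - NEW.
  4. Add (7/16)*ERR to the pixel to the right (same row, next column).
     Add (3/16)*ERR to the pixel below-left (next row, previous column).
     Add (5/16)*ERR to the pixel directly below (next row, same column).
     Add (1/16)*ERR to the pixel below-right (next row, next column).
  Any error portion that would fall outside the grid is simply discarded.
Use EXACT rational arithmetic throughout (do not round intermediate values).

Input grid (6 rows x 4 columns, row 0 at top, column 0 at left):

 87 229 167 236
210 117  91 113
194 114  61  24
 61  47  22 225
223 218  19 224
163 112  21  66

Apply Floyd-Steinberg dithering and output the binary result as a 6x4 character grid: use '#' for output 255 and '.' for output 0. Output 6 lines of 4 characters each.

(0,0): OLD=87 → NEW=0, ERR=87
(0,1): OLD=4273/16 → NEW=255, ERR=193/16
(0,2): OLD=44103/256 → NEW=255, ERR=-21177/256
(0,3): OLD=818417/4096 → NEW=255, ERR=-226063/4096
(1,0): OLD=61299/256 → NEW=255, ERR=-3981/256
(1,1): OLD=212773/2048 → NEW=0, ERR=212773/2048
(1,2): OLD=6619657/65536 → NEW=0, ERR=6619657/65536
(1,3): OLD=141320335/1048576 → NEW=255, ERR=-126066545/1048576
(2,0): OLD=6836071/32768 → NEW=255, ERR=-1519769/32768
(2,1): OLD=151144413/1048576 → NEW=255, ERR=-116242467/1048576
(2,2): OLD=58753201/2097152 → NEW=0, ERR=58753201/2097152
(2,3): OLD=167742349/33554432 → NEW=0, ERR=167742349/33554432
(3,0): OLD=431519735/16777216 → NEW=0, ERR=431519735/16777216
(3,1): OLD=6969662313/268435456 → NEW=0, ERR=6969662313/268435456
(3,2): OLD=155146710167/4294967296 → NEW=0, ERR=155146710167/4294967296
(3,3): OLD=16775590895777/68719476736 → NEW=255, ERR=-747875671903/68719476736
(4,0): OLD=1013208272747/4294967296 → NEW=255, ERR=-82008387733/4294967296
(4,1): OLD=7770134691009/34359738368 → NEW=255, ERR=-991598592831/34359738368
(4,2): OLD=18960683977889/1099511627776 → NEW=0, ERR=18960683977889/1099511627776
(4,3): OLD=4053261965844919/17592186044416 → NEW=255, ERR=-432745475481161/17592186044416
(5,0): OLD=83355066375931/549755813888 → NEW=255, ERR=-56832666165509/549755813888
(5,1): OLD=1051899640478525/17592186044416 → NEW=0, ERR=1051899640478525/17592186044416
(5,2): OLD=405787243954113/8796093022208 → NEW=0, ERR=405787243954113/8796093022208
(5,3): OLD=22398013444501297/281474976710656 → NEW=0, ERR=22398013444501297/281474976710656
Row 0: .###
Row 1: #..#
Row 2: ##..
Row 3: ...#
Row 4: ##.#
Row 5: #...

Answer: .###
#..#
##..
...#
##.#
#...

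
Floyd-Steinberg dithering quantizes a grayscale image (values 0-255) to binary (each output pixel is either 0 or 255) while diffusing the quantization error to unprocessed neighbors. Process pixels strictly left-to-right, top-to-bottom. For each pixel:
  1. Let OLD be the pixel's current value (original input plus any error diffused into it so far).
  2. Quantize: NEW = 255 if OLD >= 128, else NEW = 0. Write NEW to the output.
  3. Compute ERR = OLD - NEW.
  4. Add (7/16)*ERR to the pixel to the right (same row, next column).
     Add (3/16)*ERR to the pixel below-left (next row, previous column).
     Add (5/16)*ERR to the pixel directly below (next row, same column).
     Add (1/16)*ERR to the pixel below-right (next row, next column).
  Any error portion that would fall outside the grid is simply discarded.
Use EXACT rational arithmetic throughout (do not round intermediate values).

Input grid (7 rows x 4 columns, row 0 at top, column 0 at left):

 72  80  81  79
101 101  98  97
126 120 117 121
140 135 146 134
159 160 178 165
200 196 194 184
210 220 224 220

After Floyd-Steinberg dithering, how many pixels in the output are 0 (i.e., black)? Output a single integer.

Answer: 11

Derivation:
(0,0): OLD=72 → NEW=0, ERR=72
(0,1): OLD=223/2 → NEW=0, ERR=223/2
(0,2): OLD=4153/32 → NEW=255, ERR=-4007/32
(0,3): OLD=12399/512 → NEW=0, ERR=12399/512
(1,0): OLD=4621/32 → NEW=255, ERR=-3539/32
(1,1): OLD=17531/256 → NEW=0, ERR=17531/256
(1,2): OLD=821975/8192 → NEW=0, ERR=821975/8192
(1,3): OLD=18433937/131072 → NEW=255, ERR=-14989423/131072
(2,0): OLD=427129/4096 → NEW=0, ERR=427129/4096
(2,1): OLD=26073347/131072 → NEW=255, ERR=-7350013/131072
(2,2): OLD=27960287/262144 → NEW=0, ERR=27960287/262144
(2,3): OLD=579641763/4194304 → NEW=255, ERR=-489905757/4194304
(3,0): OLD=339891881/2097152 → NEW=255, ERR=-194881879/2097152
(3,1): OLD=3467411063/33554432 → NEW=0, ERR=3467411063/33554432
(3,2): OLD=106910272777/536870912 → NEW=255, ERR=-29991809783/536870912
(3,3): OLD=684831550143/8589934592 → NEW=0, ERR=684831550143/8589934592
(4,0): OLD=80174157877/536870912 → NEW=255, ERR=-56727924683/536870912
(4,1): OLD=557410878303/4294967296 → NEW=255, ERR=-537805782177/4294967296
(4,2): OLD=17477659867455/137438953472 → NEW=0, ERR=17477659867455/137438953472
(4,3): OLD=532291076945257/2199023255552 → NEW=255, ERR=-28459853220503/2199023255552
(5,0): OLD=9861361013349/68719476736 → NEW=255, ERR=-7662105554331/68719476736
(5,1): OLD=275600786062755/2199023255552 → NEW=0, ERR=275600786062755/2199023255552
(5,2): OLD=306014073654155/1099511627776 → NEW=255, ERR=25638608571275/1099511627776
(5,3): OLD=6970208276119703/35184372088832 → NEW=255, ERR=-2001806606532457/35184372088832
(6,0): OLD=6989583608150025/35184372088832 → NEW=255, ERR=-1982431274502135/35184372088832
(6,1): OLD=130558342095219023/562949953421312 → NEW=255, ERR=-12993896027215537/562949953421312
(6,2): OLD=1966757282932444793/9007199254740992 → NEW=255, ERR=-330078527026508167/9007199254740992
(6,3): OLD=27042510712557074511/144115188075855872 → NEW=255, ERR=-9706862246786172849/144115188075855872
Output grid:
  Row 0: ..#.  (3 black, running=3)
  Row 1: #..#  (2 black, running=5)
  Row 2: .#.#  (2 black, running=7)
  Row 3: #.#.  (2 black, running=9)
  Row 4: ##.#  (1 black, running=10)
  Row 5: #.##  (1 black, running=11)
  Row 6: ####  (0 black, running=11)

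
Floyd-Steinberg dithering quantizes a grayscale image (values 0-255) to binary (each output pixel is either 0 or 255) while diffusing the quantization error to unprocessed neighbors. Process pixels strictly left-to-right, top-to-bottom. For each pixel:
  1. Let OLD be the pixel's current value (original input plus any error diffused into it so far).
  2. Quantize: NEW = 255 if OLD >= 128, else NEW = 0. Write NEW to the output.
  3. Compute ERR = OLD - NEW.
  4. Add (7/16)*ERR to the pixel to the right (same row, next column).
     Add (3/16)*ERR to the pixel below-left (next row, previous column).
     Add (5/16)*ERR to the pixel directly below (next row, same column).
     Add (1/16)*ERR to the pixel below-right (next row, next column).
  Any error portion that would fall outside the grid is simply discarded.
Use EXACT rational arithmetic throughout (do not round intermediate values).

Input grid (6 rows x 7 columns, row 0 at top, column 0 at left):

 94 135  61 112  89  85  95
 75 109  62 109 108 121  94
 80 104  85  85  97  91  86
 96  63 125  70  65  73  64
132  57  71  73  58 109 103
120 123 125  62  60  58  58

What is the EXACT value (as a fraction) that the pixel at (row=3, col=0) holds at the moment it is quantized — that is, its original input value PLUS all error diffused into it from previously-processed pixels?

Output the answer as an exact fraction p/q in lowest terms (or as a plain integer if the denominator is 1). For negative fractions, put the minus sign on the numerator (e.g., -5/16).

Answer: 1211525487/8388608

Derivation:
(0,0): OLD=94 → NEW=0, ERR=94
(0,1): OLD=1409/8 → NEW=255, ERR=-631/8
(0,2): OLD=3391/128 → NEW=0, ERR=3391/128
(0,3): OLD=253113/2048 → NEW=0, ERR=253113/2048
(0,4): OLD=4688143/32768 → NEW=255, ERR=-3667697/32768
(0,5): OLD=18890601/524288 → NEW=0, ERR=18890601/524288
(0,6): OLD=929151967/8388608 → NEW=0, ERR=929151967/8388608
(1,0): OLD=11467/128 → NEW=0, ERR=11467/128
(1,1): OLD=137613/1024 → NEW=255, ERR=-123507/1024
(1,2): OLD=1171601/32768 → NEW=0, ERR=1171601/32768
(1,3): OLD=18865661/131072 → NEW=255, ERR=-14557699/131072
(1,4): OLD=326407063/8388608 → NEW=0, ERR=326407063/8388608
(1,5): OLD=10942484039/67108864 → NEW=255, ERR=-6170276281/67108864
(1,6): OLD=97323873097/1073741824 → NEW=0, ERR=97323873097/1073741824
(2,0): OLD=1398879/16384 → NEW=0, ERR=1398879/16384
(2,1): OLD=60799493/524288 → NEW=0, ERR=60799493/524288
(2,2): OLD=994428239/8388608 → NEW=0, ERR=994428239/8388608
(2,3): OLD=7495095959/67108864 → NEW=0, ERR=7495095959/67108864
(2,4): OLD=71855270215/536870912 → NEW=255, ERR=-65046812345/536870912
(2,5): OLD=492842343789/17179869184 → NEW=0, ERR=492842343789/17179869184
(2,6): OLD=33295715523531/274877906944 → NEW=0, ERR=33295715523531/274877906944
(3,0): OLD=1211525487/8388608 → NEW=255, ERR=-927569553/8388608
Target (3,0): original=96, with diffused error = 1211525487/8388608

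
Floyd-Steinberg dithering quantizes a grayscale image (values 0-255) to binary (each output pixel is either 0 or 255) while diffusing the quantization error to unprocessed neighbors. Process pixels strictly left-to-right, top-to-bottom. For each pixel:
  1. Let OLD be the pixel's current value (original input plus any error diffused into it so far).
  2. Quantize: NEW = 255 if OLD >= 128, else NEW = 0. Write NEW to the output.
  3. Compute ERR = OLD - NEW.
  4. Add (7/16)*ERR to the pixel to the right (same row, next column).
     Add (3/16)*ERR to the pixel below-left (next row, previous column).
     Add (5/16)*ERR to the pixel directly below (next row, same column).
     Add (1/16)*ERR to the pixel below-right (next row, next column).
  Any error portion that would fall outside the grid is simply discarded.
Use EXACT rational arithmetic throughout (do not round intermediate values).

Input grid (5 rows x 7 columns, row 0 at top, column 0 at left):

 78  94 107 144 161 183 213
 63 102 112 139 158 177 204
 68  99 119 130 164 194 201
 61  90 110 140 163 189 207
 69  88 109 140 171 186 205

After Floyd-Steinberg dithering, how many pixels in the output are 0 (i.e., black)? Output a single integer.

Answer: 16

Derivation:
(0,0): OLD=78 → NEW=0, ERR=78
(0,1): OLD=1025/8 → NEW=255, ERR=-1015/8
(0,2): OLD=6591/128 → NEW=0, ERR=6591/128
(0,3): OLD=341049/2048 → NEW=255, ERR=-181191/2048
(0,4): OLD=4007311/32768 → NEW=0, ERR=4007311/32768
(0,5): OLD=123995881/524288 → NEW=255, ERR=-9697559/524288
(0,6): OLD=1718890591/8388608 → NEW=255, ERR=-420204449/8388608
(1,0): OLD=8139/128 → NEW=0, ERR=8139/128
(1,1): OLD=107213/1024 → NEW=0, ERR=107213/1024
(1,2): OLD=4894865/32768 → NEW=255, ERR=-3460975/32768
(1,3): OLD=11965789/131072 → NEW=0, ERR=11965789/131072
(1,4): OLD=1905549463/8388608 → NEW=255, ERR=-233545577/8388608
(1,5): OLD=10555586183/67108864 → NEW=255, ERR=-6557174137/67108864
(1,6): OLD=155093647625/1073741824 → NEW=255, ERR=-118710517495/1073741824
(2,0): OLD=1761311/16384 → NEW=0, ERR=1761311/16384
(2,1): OLD=85417605/524288 → NEW=255, ERR=-48275835/524288
(2,2): OLD=581918031/8388608 → NEW=0, ERR=581918031/8388608
(2,3): OLD=11882068503/67108864 → NEW=255, ERR=-5230691817/67108864
(2,4): OLD=58295977447/536870912 → NEW=0, ERR=58295977447/536870912
(2,5): OLD=3238438988653/17179869184 → NEW=255, ERR=-1142427653267/17179869184
(2,6): OLD=36077987744203/274877906944 → NEW=255, ERR=-34015878526517/274877906944
(3,0): OLD=648687343/8388608 → NEW=0, ERR=648687343/8388608
(3,1): OLD=7702942723/67108864 → NEW=0, ERR=7702942723/67108864
(3,2): OLD=86718769305/536870912 → NEW=255, ERR=-50183313255/536870912
(3,3): OLD=213552665935/2147483648 → NEW=0, ERR=213552665935/2147483648
(3,4): OLD=61325064450799/274877906944 → NEW=255, ERR=-8768801819921/274877906944
(3,5): OLD=303127435235581/2199023255552 → NEW=255, ERR=-257623494930179/2199023255552
(3,6): OLD=3972934677198115/35184372088832 → NEW=0, ERR=3972934677198115/35184372088832
(4,0): OLD=123144507745/1073741824 → NEW=0, ERR=123144507745/1073741824
(4,1): OLD=2772007560621/17179869184 → NEW=255, ERR=-1608859081299/17179869184
(4,2): OLD=17767565486531/274877906944 → NEW=0, ERR=17767565486531/274877906944
(4,3): OLD=412386457156177/2199023255552 → NEW=255, ERR=-148364473009583/2199023255552
(4,4): OLD=2036515844226627/17592186044416 → NEW=0, ERR=2036515844226627/17592186044416
(4,5): OLD=123406430959766947/562949953421312 → NEW=255, ERR=-20145807162667613/562949953421312
(4,6): OLD=1957338356556953445/9007199254740992 → NEW=255, ERR=-339497453401999515/9007199254740992
Output grid:
  Row 0: .#.#.##  (3 black, running=3)
  Row 1: ..#.###  (3 black, running=6)
  Row 2: .#.#.##  (3 black, running=9)
  Row 3: ..#.##.  (4 black, running=13)
  Row 4: .#.#.##  (3 black, running=16)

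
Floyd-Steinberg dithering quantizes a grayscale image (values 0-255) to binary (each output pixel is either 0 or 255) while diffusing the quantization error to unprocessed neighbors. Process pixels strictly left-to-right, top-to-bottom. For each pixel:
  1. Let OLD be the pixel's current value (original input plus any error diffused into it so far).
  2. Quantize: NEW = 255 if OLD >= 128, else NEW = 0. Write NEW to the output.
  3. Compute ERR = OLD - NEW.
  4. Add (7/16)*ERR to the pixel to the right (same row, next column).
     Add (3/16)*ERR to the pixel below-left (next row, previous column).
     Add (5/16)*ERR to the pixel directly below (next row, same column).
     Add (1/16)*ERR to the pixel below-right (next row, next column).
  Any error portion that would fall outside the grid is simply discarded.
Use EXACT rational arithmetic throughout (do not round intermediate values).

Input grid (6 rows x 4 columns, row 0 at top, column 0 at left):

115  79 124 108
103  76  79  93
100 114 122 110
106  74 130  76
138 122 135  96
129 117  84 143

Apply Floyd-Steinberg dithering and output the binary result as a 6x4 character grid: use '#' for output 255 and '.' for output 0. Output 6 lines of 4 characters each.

Answer: .#.#
....
###.
...#
#.#.
.#.#

Derivation:
(0,0): OLD=115 → NEW=0, ERR=115
(0,1): OLD=2069/16 → NEW=255, ERR=-2011/16
(0,2): OLD=17667/256 → NEW=0, ERR=17667/256
(0,3): OLD=566037/4096 → NEW=255, ERR=-478443/4096
(1,0): OLD=29535/256 → NEW=0, ERR=29535/256
(1,1): OLD=219801/2048 → NEW=0, ERR=219801/2048
(1,2): OLD=7717773/65536 → NEW=0, ERR=7717773/65536
(1,3): OLD=117789291/1048576 → NEW=0, ERR=117789291/1048576
(2,0): OLD=5117603/32768 → NEW=255, ERR=-3238237/32768
(2,1): OLD=140084785/1048576 → NEW=255, ERR=-127302095/1048576
(2,2): OLD=279879189/2097152 → NEW=255, ERR=-254894571/2097152
(2,3): OLD=3331587169/33554432 → NEW=0, ERR=3331587169/33554432
(3,0): OLD=878360691/16777216 → NEW=0, ERR=878360691/16777216
(3,1): OLD=8053133933/268435456 → NEW=0, ERR=8053133933/268435456
(3,2): OLD=498953916307/4294967296 → NEW=0, ERR=498953916307/4294967296
(3,3): OLD=10325549352837/68719476736 → NEW=255, ERR=-7197917214843/68719476736
(4,0): OLD=687133743927/4294967296 → NEW=255, ERR=-408082916553/4294967296
(4,1): OLD=3946584273189/34359738368 → NEW=0, ERR=3946584273189/34359738368
(4,2): OLD=224070413521285/1099511627776 → NEW=255, ERR=-56305051561595/1099511627776
(4,3): OLD=846613324719923/17592186044416 → NEW=0, ERR=846613324719923/17592186044416
(5,0): OLD=66434936148999/549755813888 → NEW=0, ERR=66434936148999/549755813888
(5,1): OLD=3346443975670545/17592186044416 → NEW=255, ERR=-1139563465655535/17592186044416
(5,2): OLD=491345024412853/8796093022208 → NEW=0, ERR=491345024412853/8796093022208
(5,3): OLD=50461937810017845/281474976710656 → NEW=255, ERR=-21314181251199435/281474976710656
Row 0: .#.#
Row 1: ....
Row 2: ###.
Row 3: ...#
Row 4: #.#.
Row 5: .#.#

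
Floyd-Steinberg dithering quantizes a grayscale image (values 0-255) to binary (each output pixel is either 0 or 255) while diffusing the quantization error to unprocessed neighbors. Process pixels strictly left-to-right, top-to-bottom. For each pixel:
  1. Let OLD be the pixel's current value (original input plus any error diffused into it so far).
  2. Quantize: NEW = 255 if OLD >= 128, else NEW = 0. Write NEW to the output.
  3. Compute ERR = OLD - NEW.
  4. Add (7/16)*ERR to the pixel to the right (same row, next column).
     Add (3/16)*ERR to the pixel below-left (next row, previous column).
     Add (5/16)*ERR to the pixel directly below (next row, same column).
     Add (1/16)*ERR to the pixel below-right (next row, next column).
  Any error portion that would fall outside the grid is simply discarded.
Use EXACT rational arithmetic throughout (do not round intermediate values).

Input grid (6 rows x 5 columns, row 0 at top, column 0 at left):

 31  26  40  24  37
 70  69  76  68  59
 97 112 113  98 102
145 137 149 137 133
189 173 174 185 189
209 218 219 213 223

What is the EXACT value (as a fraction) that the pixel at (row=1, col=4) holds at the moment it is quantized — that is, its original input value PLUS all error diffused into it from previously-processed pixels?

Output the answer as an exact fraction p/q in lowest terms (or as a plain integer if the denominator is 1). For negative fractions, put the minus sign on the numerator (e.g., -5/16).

(0,0): OLD=31 → NEW=0, ERR=31
(0,1): OLD=633/16 → NEW=0, ERR=633/16
(0,2): OLD=14671/256 → NEW=0, ERR=14671/256
(0,3): OLD=201001/4096 → NEW=0, ERR=201001/4096
(0,4): OLD=3831839/65536 → NEW=0, ERR=3831839/65536
(1,0): OLD=22299/256 → NEW=0, ERR=22299/256
(1,1): OLD=270653/2048 → NEW=255, ERR=-251587/2048
(1,2): OLD=3397249/65536 → NEW=0, ERR=3397249/65536
(1,3): OLD=31603821/262144 → NEW=0, ERR=31603821/262144
(1,4): OLD=558191527/4194304 → NEW=255, ERR=-511355993/4194304
Target (1,4): original=59, with diffused error = 558191527/4194304

Answer: 558191527/4194304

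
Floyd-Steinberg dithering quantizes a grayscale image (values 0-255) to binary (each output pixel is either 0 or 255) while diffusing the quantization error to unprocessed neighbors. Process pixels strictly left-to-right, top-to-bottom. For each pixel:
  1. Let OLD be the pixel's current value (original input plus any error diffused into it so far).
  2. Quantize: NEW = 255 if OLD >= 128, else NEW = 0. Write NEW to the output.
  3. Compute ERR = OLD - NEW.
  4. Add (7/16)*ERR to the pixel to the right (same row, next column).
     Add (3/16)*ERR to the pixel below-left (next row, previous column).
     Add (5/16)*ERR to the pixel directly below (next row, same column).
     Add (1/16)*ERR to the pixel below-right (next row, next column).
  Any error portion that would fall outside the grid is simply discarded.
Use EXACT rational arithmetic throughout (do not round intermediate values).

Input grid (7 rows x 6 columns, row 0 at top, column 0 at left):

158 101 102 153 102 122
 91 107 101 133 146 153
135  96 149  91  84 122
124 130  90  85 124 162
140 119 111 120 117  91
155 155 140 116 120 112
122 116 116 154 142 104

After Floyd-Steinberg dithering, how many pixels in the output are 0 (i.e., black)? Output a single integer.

Answer: 22

Derivation:
(0,0): OLD=158 → NEW=255, ERR=-97
(0,1): OLD=937/16 → NEW=0, ERR=937/16
(0,2): OLD=32671/256 → NEW=0, ERR=32671/256
(0,3): OLD=855385/4096 → NEW=255, ERR=-189095/4096
(0,4): OLD=5361007/65536 → NEW=0, ERR=5361007/65536
(0,5): OLD=165453321/1048576 → NEW=255, ERR=-101933559/1048576
(1,0): OLD=18347/256 → NEW=0, ERR=18347/256
(1,1): OLD=357421/2048 → NEW=255, ERR=-164819/2048
(1,2): OLD=6597937/65536 → NEW=0, ERR=6597937/65536
(1,3): OLD=48741341/262144 → NEW=255, ERR=-18105379/262144
(1,4): OLD=2017194487/16777216 → NEW=0, ERR=2017194487/16777216
(1,5): OLD=48408719249/268435456 → NEW=255, ERR=-20042322031/268435456
(2,0): OLD=4663103/32768 → NEW=255, ERR=-3692737/32768
(2,1): OLD=47084581/1048576 → NEW=0, ERR=47084581/1048576
(2,2): OLD=3055580335/16777216 → NEW=255, ERR=-1222609745/16777216
(2,3): OLD=8908146167/134217728 → NEW=0, ERR=8908146167/134217728
(2,4): OLD=568199983973/4294967296 → NEW=255, ERR=-527016676507/4294967296
(2,5): OLD=3607675452435/68719476736 → NEW=0, ERR=3607675452435/68719476736
(3,0): OLD=1630790607/16777216 → NEW=0, ERR=1630790607/16777216
(3,1): OLD=22260199715/134217728 → NEW=255, ERR=-11965320925/134217728
(3,2): OLD=46681578457/1073741824 → NEW=0, ERR=46681578457/1073741824
(3,3): OLD=6679504981835/68719476736 → NEW=0, ERR=6679504981835/68719476736
(3,4): OLD=78159319895659/549755813888 → NEW=255, ERR=-62028412645781/549755813888
(3,5): OLD=1067617064581733/8796093022208 → NEW=0, ERR=1067617064581733/8796093022208
(4,0): OLD=329983372225/2147483648 → NEW=255, ERR=-217624958015/2147483648
(4,1): OLD=2097039154125/34359738368 → NEW=0, ERR=2097039154125/34359738368
(4,2): OLD=180254714579031/1099511627776 → NEW=255, ERR=-100120750503849/1099511627776
(4,3): OLD=1620208930815059/17592186044416 → NEW=0, ERR=1620208930815059/17592186044416
(4,4): OLD=42465144430367363/281474976710656 → NEW=255, ERR=-29310974630849917/281474976710656
(4,5): OLD=343710926733203125/4503599627370496 → NEW=0, ERR=343710926733203125/4503599627370496
(5,0): OLD=74093271973815/549755813888 → NEW=255, ERR=-66094460567625/549755813888
(5,1): OLD=1725206423582503/17592186044416 → NEW=0, ERR=1725206423582503/17592186044416
(5,2): OLD=24703796251809309/140737488355328 → NEW=255, ERR=-11184263278799331/140737488355328
(5,3): OLD=381890749315456527/4503599627370496 → NEW=0, ERR=381890749315456527/4503599627370496
(5,4): OLD=1302646853222477391/9007199254740992 → NEW=255, ERR=-994188956736475569/9007199254740992
(5,5): OLD=11680736446485362587/144115188075855872 → NEW=0, ERR=11680736446485362587/144115188075855872
(6,0): OLD=28940452738627541/281474976710656 → NEW=0, ERR=28940452738627541/281474976710656
(6,1): OLD=762071296348550577/4503599627370496 → NEW=255, ERR=-386346608630925903/4503599627370496
(6,2): OLD=1363024403939689161/18014398509481984 → NEW=0, ERR=1363024403939689161/18014398509481984
(6,3): OLD=54169744301145395461/288230376151711744 → NEW=255, ERR=-19329001617541099259/288230376151711744
(6,4): OLD=455011596851166689765/4611686018427387904 → NEW=0, ERR=455011596851166689765/4611686018427387904
(6,5): OLD=12218819798209922823203/73786976294838206464 → NEW=255, ERR=-6596859156973819825117/73786976294838206464
Output grid:
  Row 0: #..#.#  (3 black, running=3)
  Row 1: .#.#.#  (3 black, running=6)
  Row 2: #.#.#.  (3 black, running=9)
  Row 3: .#..#.  (4 black, running=13)
  Row 4: #.#.#.  (3 black, running=16)
  Row 5: #.#.#.  (3 black, running=19)
  Row 6: .#.#.#  (3 black, running=22)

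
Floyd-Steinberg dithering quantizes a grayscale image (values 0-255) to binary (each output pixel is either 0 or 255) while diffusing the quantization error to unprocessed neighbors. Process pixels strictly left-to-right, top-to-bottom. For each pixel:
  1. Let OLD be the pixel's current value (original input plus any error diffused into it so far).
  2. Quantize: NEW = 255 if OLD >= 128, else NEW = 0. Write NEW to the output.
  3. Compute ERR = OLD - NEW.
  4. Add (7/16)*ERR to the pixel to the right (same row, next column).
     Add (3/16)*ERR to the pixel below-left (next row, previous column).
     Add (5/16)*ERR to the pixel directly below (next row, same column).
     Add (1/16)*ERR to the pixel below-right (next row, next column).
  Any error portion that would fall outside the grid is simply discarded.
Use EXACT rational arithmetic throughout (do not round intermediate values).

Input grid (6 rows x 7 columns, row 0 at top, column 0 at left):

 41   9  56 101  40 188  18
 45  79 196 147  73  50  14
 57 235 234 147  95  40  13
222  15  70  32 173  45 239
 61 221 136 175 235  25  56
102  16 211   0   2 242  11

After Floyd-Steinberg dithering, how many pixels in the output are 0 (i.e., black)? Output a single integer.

Answer: 27

Derivation:
(0,0): OLD=41 → NEW=0, ERR=41
(0,1): OLD=431/16 → NEW=0, ERR=431/16
(0,2): OLD=17353/256 → NEW=0, ERR=17353/256
(0,3): OLD=535167/4096 → NEW=255, ERR=-509313/4096
(0,4): OLD=-943751/65536 → NEW=0, ERR=-943751/65536
(0,5): OLD=190526031/1048576 → NEW=255, ERR=-76860849/1048576
(0,6): OLD=-236036055/16777216 → NEW=0, ERR=-236036055/16777216
(1,0): OLD=16093/256 → NEW=0, ERR=16093/256
(1,1): OLD=266635/2048 → NEW=255, ERR=-255605/2048
(1,2): OLD=9237223/65536 → NEW=255, ERR=-7474457/65536
(1,3): OLD=15671387/262144 → NEW=0, ERR=15671387/262144
(1,4): OLD=1227068849/16777216 → NEW=0, ERR=1227068849/16777216
(1,5): OLD=7456339201/134217728 → NEW=0, ERR=7456339201/134217728
(1,6): OLD=62979514607/2147483648 → NEW=0, ERR=62979514607/2147483648
(2,0): OLD=1744681/32768 → NEW=0, ERR=1744681/32768
(2,1): OLD=211640531/1048576 → NEW=255, ERR=-55746349/1048576
(2,2): OLD=2994874425/16777216 → NEW=255, ERR=-1283315655/16777216
(2,3): OLD=18629695921/134217728 → NEW=255, ERR=-15595824719/134217728
(2,4): OLD=87157847617/1073741824 → NEW=0, ERR=87157847617/1073741824
(2,5): OLD=3537109893931/34359738368 → NEW=0, ERR=3537109893931/34359738368
(2,6): OLD=38853778842077/549755813888 → NEW=0, ERR=38853778842077/549755813888
(3,0): OLD=3836451865/16777216 → NEW=255, ERR=-441738215/16777216
(3,1): OLD=-3241006939/134217728 → NEW=0, ERR=-3241006939/134217728
(3,2): OLD=11190586879/1073741824 → NEW=0, ERR=11190586879/1073741824
(3,3): OLD=45899568553/4294967296 → NEW=0, ERR=45899568553/4294967296
(3,4): OLD=118242185814041/549755813888 → NEW=255, ERR=-21945546727399/549755813888
(3,5): OLD=343180152464091/4398046511104 → NEW=0, ERR=343180152464091/4398046511104
(3,6): OLD=21227292145816581/70368744177664 → NEW=255, ERR=3283262380512261/70368744177664
(4,0): OLD=103603953111/2147483648 → NEW=0, ERR=103603953111/2147483648
(4,1): OLD=8070050325739/34359738368 → NEW=255, ERR=-691682958101/34359738368
(4,2): OLD=71987395751589/549755813888 → NEW=255, ERR=-68200336789851/549755813888
(4,3): OLD=515591292765607/4398046511104 → NEW=0, ERR=515591292765607/4398046511104
(4,4): OLD=10172256838802437/35184372088832 → NEW=255, ERR=1200241956150277/35184372088832
(4,5): OLD=79446054414726469/1125899906842624 → NEW=0, ERR=79446054414726469/1125899906842624
(4,6): OLD=1915443806905864563/18014398509481984 → NEW=0, ERR=1915443806905864563/18014398509481984
(5,0): OLD=62288360391153/549755813888 → NEW=0, ERR=62288360391153/549755813888
(5,1): OLD=171671488036091/4398046511104 → NEW=0, ERR=171671488036091/4398046511104
(5,2): OLD=7389865212902797/35184372088832 → NEW=255, ERR=-1582149669749363/35184372088832
(5,3): OLD=4392254168139553/281474976710656 → NEW=0, ERR=4392254168139553/281474976710656
(5,4): OLD=721380160903090571/18014398509481984 → NEW=0, ERR=721380160903090571/18014398509481984
(5,5): OLD=43758975905240264539/144115188075855872 → NEW=255, ERR=7009602945897017179/144115188075855872
(5,6): OLD=161218340963949324277/2305843009213693952 → NEW=0, ERR=161218340963949324277/2305843009213693952
Output grid:
  Row 0: ...#.#.  (5 black, running=5)
  Row 1: .##....  (5 black, running=10)
  Row 2: .###...  (4 black, running=14)
  Row 3: #...#.#  (4 black, running=18)
  Row 4: .##.#..  (4 black, running=22)
  Row 5: ..#..#.  (5 black, running=27)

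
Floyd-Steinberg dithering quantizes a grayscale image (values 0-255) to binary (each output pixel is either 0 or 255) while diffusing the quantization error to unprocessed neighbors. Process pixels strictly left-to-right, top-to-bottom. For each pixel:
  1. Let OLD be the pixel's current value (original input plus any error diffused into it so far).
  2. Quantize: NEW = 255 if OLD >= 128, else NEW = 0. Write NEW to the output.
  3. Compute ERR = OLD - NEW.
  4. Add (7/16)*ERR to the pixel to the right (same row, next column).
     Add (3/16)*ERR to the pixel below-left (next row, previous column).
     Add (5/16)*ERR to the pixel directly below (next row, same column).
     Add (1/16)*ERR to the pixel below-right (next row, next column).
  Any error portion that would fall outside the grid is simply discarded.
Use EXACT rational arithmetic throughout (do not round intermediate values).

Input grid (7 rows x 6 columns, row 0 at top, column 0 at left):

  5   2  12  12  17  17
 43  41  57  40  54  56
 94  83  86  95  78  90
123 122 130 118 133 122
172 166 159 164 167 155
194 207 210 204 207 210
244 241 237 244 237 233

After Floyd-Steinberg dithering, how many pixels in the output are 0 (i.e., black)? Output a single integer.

(0,0): OLD=5 → NEW=0, ERR=5
(0,1): OLD=67/16 → NEW=0, ERR=67/16
(0,2): OLD=3541/256 → NEW=0, ERR=3541/256
(0,3): OLD=73939/4096 → NEW=0, ERR=73939/4096
(0,4): OLD=1631685/65536 → NEW=0, ERR=1631685/65536
(0,5): OLD=29247587/1048576 → NEW=0, ERR=29247587/1048576
(1,0): OLD=11609/256 → NEW=0, ERR=11609/256
(1,1): OLD=133231/2048 → NEW=0, ERR=133231/2048
(1,2): OLD=6123035/65536 → NEW=0, ERR=6123035/65536
(1,3): OLD=24130239/262144 → NEW=0, ERR=24130239/262144
(1,4): OLD=1818822301/16777216 → NEW=0, ERR=1818822301/16777216
(1,5): OLD=30521659963/268435456 → NEW=0, ERR=30521659963/268435456
(2,0): OLD=3944245/32768 → NEW=0, ERR=3944245/32768
(2,1): OLD=184909207/1048576 → NEW=255, ERR=-82477673/1048576
(2,2): OLD=1713116805/16777216 → NEW=0, ERR=1713116805/16777216
(2,3): OLD=26119413149/134217728 → NEW=255, ERR=-8106107491/134217728
(2,4): OLD=483302072919/4294967296 → NEW=0, ERR=483302072919/4294967296
(2,5): OLD=12475218722769/68719476736 → NEW=255, ERR=-5048247844911/68719476736
(3,0): OLD=2447243749/16777216 → NEW=255, ERR=-1830946331/16777216
(3,1): OLD=10246545665/134217728 → NEW=0, ERR=10246545665/134217728
(3,2): OLD=192273950739/1073741824 → NEW=255, ERR=-81530214381/1073741824
(3,3): OLD=6417539174457/68719476736 → NEW=0, ERR=6417539174457/68719476736
(3,4): OLD=105263457989401/549755813888 → NEW=255, ERR=-34924274552039/549755813888
(3,5): OLD=688586178382295/8796093022208 → NEW=0, ERR=688586178382295/8796093022208
(4,0): OLD=326868971211/2147483648 → NEW=255, ERR=-220739359029/2147483648
(4,1): OLD=4254722292431/34359738368 → NEW=0, ERR=4254722292431/34359738368
(4,2): OLD=232797641212349/1099511627776 → NEW=255, ERR=-47577823870531/1099511627776
(4,3): OLD=2772444291308689/17592186044416 → NEW=255, ERR=-1713563150017391/17592186044416
(4,4): OLD=35197902231186337/281474976710656 → NEW=0, ERR=35197902231186337/281474976710656
(4,5): OLD=1036735817831254471/4503599627370496 → NEW=255, ERR=-111682087148222009/4503599627370496
(5,0): OLD=101757646049245/549755813888 → NEW=255, ERR=-38430086492195/549755813888
(5,1): OLD=3528564843657901/17592186044416 → NEW=255, ERR=-957442597668179/17592186044416
(5,2): OLD=22819574689795263/140737488355328 → NEW=255, ERR=-13068484840813377/140737488355328
(5,3): OLD=692104267993505701/4503599627370496 → NEW=255, ERR=-456313636985970779/4503599627370496
(5,4): OLD=1720480032199384517/9007199254740992 → NEW=255, ERR=-576355777759568443/9007199254740992
(5,5): OLD=26239211051528496713/144115188075855872 → NEW=255, ERR=-10510161907814750647/144115188075855872
(6,0): OLD=59658752685644327/281474976710656 → NEW=255, ERR=-12117366375572953/281474976710656
(6,1): OLD=825863424424940443/4503599627370496 → NEW=255, ERR=-322554480554536037/4503599627370496
(6,2): OLD=2778691158154015523/18014398509481984 → NEW=255, ERR=-1814980461763890397/18014398509481984
(6,3): OLD=43366175082769494263/288230376151711744 → NEW=255, ERR=-30132570835917000457/288230376151711744
(6,4): OLD=697559621860350345431/4611686018427387904 → NEW=255, ERR=-478420312838633570089/4611686018427387904
(6,5): OLD=11866703223363607969153/73786976294838206464 → NEW=255, ERR=-6948975731820134679167/73786976294838206464
Output grid:
  Row 0: ......  (6 black, running=6)
  Row 1: ......  (6 black, running=12)
  Row 2: .#.#.#  (3 black, running=15)
  Row 3: #.#.#.  (3 black, running=18)
  Row 4: #.##.#  (2 black, running=20)
  Row 5: ######  (0 black, running=20)
  Row 6: ######  (0 black, running=20)

Answer: 20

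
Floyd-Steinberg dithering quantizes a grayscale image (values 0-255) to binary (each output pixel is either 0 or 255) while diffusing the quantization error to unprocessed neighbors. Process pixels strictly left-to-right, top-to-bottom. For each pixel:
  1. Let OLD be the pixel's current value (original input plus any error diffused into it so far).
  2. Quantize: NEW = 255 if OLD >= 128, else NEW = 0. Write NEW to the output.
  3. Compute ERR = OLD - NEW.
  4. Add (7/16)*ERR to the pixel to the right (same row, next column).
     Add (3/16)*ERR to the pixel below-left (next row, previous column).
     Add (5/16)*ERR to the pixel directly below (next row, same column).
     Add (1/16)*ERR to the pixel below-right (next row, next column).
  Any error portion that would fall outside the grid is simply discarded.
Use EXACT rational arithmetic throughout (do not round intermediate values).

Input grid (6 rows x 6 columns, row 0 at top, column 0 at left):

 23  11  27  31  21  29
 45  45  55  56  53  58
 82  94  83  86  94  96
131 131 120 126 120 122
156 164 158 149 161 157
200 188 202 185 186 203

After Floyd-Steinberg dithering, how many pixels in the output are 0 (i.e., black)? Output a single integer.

(0,0): OLD=23 → NEW=0, ERR=23
(0,1): OLD=337/16 → NEW=0, ERR=337/16
(0,2): OLD=9271/256 → NEW=0, ERR=9271/256
(0,3): OLD=191873/4096 → NEW=0, ERR=191873/4096
(0,4): OLD=2719367/65536 → NEW=0, ERR=2719367/65536
(0,5): OLD=49444273/1048576 → NEW=0, ERR=49444273/1048576
(1,0): OLD=14371/256 → NEW=0, ERR=14371/256
(1,1): OLD=172789/2048 → NEW=0, ERR=172789/2048
(1,2): OLD=7427097/65536 → NEW=0, ERR=7427097/65536
(1,3): OLD=34147813/262144 → NEW=255, ERR=-32698907/262144
(1,4): OLD=388624719/16777216 → NEW=0, ERR=388624719/16777216
(1,5): OLD=22941329273/268435456 → NEW=0, ERR=22941329273/268435456
(2,0): OLD=3780183/32768 → NEW=0, ERR=3780183/32768
(2,1): OLD=205095213/1048576 → NEW=255, ERR=-62291667/1048576
(2,2): OLD=1246716103/16777216 → NEW=0, ERR=1246716103/16777216
(2,3): OLD=12208011343/134217728 → NEW=0, ERR=12208011343/134217728
(2,4): OLD=641069369197/4294967296 → NEW=255, ERR=-454147291283/4294967296
(2,5): OLD=5352832997579/68719476736 → NEW=0, ERR=5352832997579/68719476736
(3,0): OLD=2615769575/16777216 → NEW=255, ERR=-1662420505/16777216
(3,1): OLD=12110184923/134217728 → NEW=0, ERR=12110184923/134217728
(3,2): OLD=210494338497/1073741824 → NEW=255, ERR=-63309826623/1073741824
(3,3): OLD=7795978186691/68719476736 → NEW=0, ERR=7795978186691/68719476736
(3,4): OLD=86245230068835/549755813888 → NEW=255, ERR=-53942502472605/549755813888
(3,5): OLD=851508298020077/8796093022208 → NEW=0, ERR=851508298020077/8796093022208
(4,0): OLD=304841183657/2147483648 → NEW=255, ERR=-242767146583/2147483648
(4,1): OLD=4311793075733/34359738368 → NEW=0, ERR=4311793075733/34359738368
(4,2): OLD=243417144970159/1099511627776 → NEW=255, ERR=-36958320112721/1099511627776
(4,3): OLD=2597721457466635/17592186044416 → NEW=255, ERR=-1888285983859445/17592186044416
(4,4): OLD=30573489171696059/281474976710656 → NEW=0, ERR=30573489171696059/281474976710656
(4,5): OLD=1029702332116278845/4503599627370496 → NEW=255, ERR=-118715572863197635/4503599627370496
(5,0): OLD=103465170278159/549755813888 → NEW=255, ERR=-36722562263281/549755813888
(5,1): OLD=3247930257392895/17592186044416 → NEW=255, ERR=-1238077183933185/17592186044416
(5,2): OLD=20888759751099749/140737488355328 → NEW=255, ERR=-14999299779508891/140737488355328
(5,3): OLD=554371993007893287/4503599627370496 → NEW=0, ERR=554371993007893287/4503599627370496
(5,4): OLD=2361205955673490375/9007199254740992 → NEW=255, ERR=64370145714537415/9007199254740992
(5,5): OLD=29497170124262801459/144115188075855872 → NEW=255, ERR=-7252202835080445901/144115188075855872
Output grid:
  Row 0: ......  (6 black, running=6)
  Row 1: ...#..  (5 black, running=11)
  Row 2: .#..#.  (4 black, running=15)
  Row 3: #.#.#.  (3 black, running=18)
  Row 4: #.##.#  (2 black, running=20)
  Row 5: ###.##  (1 black, running=21)

Answer: 21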